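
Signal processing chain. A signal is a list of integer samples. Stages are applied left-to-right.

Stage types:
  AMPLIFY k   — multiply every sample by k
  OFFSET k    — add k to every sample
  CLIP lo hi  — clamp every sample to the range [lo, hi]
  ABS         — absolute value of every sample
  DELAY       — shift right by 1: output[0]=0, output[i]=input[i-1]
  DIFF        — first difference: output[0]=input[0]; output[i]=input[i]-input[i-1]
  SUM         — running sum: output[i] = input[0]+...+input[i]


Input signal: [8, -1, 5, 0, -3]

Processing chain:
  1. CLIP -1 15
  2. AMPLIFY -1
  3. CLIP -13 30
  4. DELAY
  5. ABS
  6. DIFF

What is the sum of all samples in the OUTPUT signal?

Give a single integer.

Input: [8, -1, 5, 0, -3]
Stage 1 (CLIP -1 15): clip(8,-1,15)=8, clip(-1,-1,15)=-1, clip(5,-1,15)=5, clip(0,-1,15)=0, clip(-3,-1,15)=-1 -> [8, -1, 5, 0, -1]
Stage 2 (AMPLIFY -1): 8*-1=-8, -1*-1=1, 5*-1=-5, 0*-1=0, -1*-1=1 -> [-8, 1, -5, 0, 1]
Stage 3 (CLIP -13 30): clip(-8,-13,30)=-8, clip(1,-13,30)=1, clip(-5,-13,30)=-5, clip(0,-13,30)=0, clip(1,-13,30)=1 -> [-8, 1, -5, 0, 1]
Stage 4 (DELAY): [0, -8, 1, -5, 0] = [0, -8, 1, -5, 0] -> [0, -8, 1, -5, 0]
Stage 5 (ABS): |0|=0, |-8|=8, |1|=1, |-5|=5, |0|=0 -> [0, 8, 1, 5, 0]
Stage 6 (DIFF): s[0]=0, 8-0=8, 1-8=-7, 5-1=4, 0-5=-5 -> [0, 8, -7, 4, -5]
Output sum: 0

Answer: 0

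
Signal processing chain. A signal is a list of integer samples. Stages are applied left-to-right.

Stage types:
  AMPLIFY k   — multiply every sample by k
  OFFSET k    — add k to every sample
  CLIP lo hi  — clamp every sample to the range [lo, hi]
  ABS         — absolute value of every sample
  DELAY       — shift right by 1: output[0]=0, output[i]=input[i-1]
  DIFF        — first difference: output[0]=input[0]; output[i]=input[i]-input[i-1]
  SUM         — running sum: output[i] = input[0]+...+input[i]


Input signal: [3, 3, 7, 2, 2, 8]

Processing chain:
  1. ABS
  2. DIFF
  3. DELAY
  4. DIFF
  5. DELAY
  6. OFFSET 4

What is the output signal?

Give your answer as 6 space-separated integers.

Answer: 4 4 7 1 8 -5

Derivation:
Input: [3, 3, 7, 2, 2, 8]
Stage 1 (ABS): |3|=3, |3|=3, |7|=7, |2|=2, |2|=2, |8|=8 -> [3, 3, 7, 2, 2, 8]
Stage 2 (DIFF): s[0]=3, 3-3=0, 7-3=4, 2-7=-5, 2-2=0, 8-2=6 -> [3, 0, 4, -5, 0, 6]
Stage 3 (DELAY): [0, 3, 0, 4, -5, 0] = [0, 3, 0, 4, -5, 0] -> [0, 3, 0, 4, -5, 0]
Stage 4 (DIFF): s[0]=0, 3-0=3, 0-3=-3, 4-0=4, -5-4=-9, 0--5=5 -> [0, 3, -3, 4, -9, 5]
Stage 5 (DELAY): [0, 0, 3, -3, 4, -9] = [0, 0, 3, -3, 4, -9] -> [0, 0, 3, -3, 4, -9]
Stage 6 (OFFSET 4): 0+4=4, 0+4=4, 3+4=7, -3+4=1, 4+4=8, -9+4=-5 -> [4, 4, 7, 1, 8, -5]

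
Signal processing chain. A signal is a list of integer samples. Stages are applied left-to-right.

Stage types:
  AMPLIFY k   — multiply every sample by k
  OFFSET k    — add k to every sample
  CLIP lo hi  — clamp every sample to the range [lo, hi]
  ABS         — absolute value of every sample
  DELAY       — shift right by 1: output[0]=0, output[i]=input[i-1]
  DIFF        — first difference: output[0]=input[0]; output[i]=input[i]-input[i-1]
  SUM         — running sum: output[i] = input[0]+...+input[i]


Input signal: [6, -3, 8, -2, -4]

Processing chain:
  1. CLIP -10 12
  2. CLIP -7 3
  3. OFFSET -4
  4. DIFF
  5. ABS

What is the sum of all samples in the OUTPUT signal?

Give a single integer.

Answer: 20

Derivation:
Input: [6, -3, 8, -2, -4]
Stage 1 (CLIP -10 12): clip(6,-10,12)=6, clip(-3,-10,12)=-3, clip(8,-10,12)=8, clip(-2,-10,12)=-2, clip(-4,-10,12)=-4 -> [6, -3, 8, -2, -4]
Stage 2 (CLIP -7 3): clip(6,-7,3)=3, clip(-3,-7,3)=-3, clip(8,-7,3)=3, clip(-2,-7,3)=-2, clip(-4,-7,3)=-4 -> [3, -3, 3, -2, -4]
Stage 3 (OFFSET -4): 3+-4=-1, -3+-4=-7, 3+-4=-1, -2+-4=-6, -4+-4=-8 -> [-1, -7, -1, -6, -8]
Stage 4 (DIFF): s[0]=-1, -7--1=-6, -1--7=6, -6--1=-5, -8--6=-2 -> [-1, -6, 6, -5, -2]
Stage 5 (ABS): |-1|=1, |-6|=6, |6|=6, |-5|=5, |-2|=2 -> [1, 6, 6, 5, 2]
Output sum: 20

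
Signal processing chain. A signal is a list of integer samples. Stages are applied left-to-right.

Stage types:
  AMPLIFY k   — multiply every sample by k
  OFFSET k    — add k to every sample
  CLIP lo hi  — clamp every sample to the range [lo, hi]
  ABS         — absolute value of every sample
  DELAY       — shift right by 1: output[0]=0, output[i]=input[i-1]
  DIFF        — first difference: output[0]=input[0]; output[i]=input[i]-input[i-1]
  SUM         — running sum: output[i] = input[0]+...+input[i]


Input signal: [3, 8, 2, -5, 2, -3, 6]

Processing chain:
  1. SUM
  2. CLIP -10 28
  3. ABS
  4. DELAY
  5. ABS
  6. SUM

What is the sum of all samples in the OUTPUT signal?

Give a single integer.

Input: [3, 8, 2, -5, 2, -3, 6]
Stage 1 (SUM): sum[0..0]=3, sum[0..1]=11, sum[0..2]=13, sum[0..3]=8, sum[0..4]=10, sum[0..5]=7, sum[0..6]=13 -> [3, 11, 13, 8, 10, 7, 13]
Stage 2 (CLIP -10 28): clip(3,-10,28)=3, clip(11,-10,28)=11, clip(13,-10,28)=13, clip(8,-10,28)=8, clip(10,-10,28)=10, clip(7,-10,28)=7, clip(13,-10,28)=13 -> [3, 11, 13, 8, 10, 7, 13]
Stage 3 (ABS): |3|=3, |11|=11, |13|=13, |8|=8, |10|=10, |7|=7, |13|=13 -> [3, 11, 13, 8, 10, 7, 13]
Stage 4 (DELAY): [0, 3, 11, 13, 8, 10, 7] = [0, 3, 11, 13, 8, 10, 7] -> [0, 3, 11, 13, 8, 10, 7]
Stage 5 (ABS): |0|=0, |3|=3, |11|=11, |13|=13, |8|=8, |10|=10, |7|=7 -> [0, 3, 11, 13, 8, 10, 7]
Stage 6 (SUM): sum[0..0]=0, sum[0..1]=3, sum[0..2]=14, sum[0..3]=27, sum[0..4]=35, sum[0..5]=45, sum[0..6]=52 -> [0, 3, 14, 27, 35, 45, 52]
Output sum: 176

Answer: 176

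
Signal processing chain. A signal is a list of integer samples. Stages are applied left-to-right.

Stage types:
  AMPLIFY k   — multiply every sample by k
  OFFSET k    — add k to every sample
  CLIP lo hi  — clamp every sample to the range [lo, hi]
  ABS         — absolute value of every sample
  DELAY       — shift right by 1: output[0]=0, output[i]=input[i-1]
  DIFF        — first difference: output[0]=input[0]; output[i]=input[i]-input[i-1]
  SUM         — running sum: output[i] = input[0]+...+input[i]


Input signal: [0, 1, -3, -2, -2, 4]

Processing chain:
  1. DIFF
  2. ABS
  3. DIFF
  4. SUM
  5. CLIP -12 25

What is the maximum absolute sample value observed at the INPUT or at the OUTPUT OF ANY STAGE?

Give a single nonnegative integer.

Answer: 6

Derivation:
Input: [0, 1, -3, -2, -2, 4] (max |s|=4)
Stage 1 (DIFF): s[0]=0, 1-0=1, -3-1=-4, -2--3=1, -2--2=0, 4--2=6 -> [0, 1, -4, 1, 0, 6] (max |s|=6)
Stage 2 (ABS): |0|=0, |1|=1, |-4|=4, |1|=1, |0|=0, |6|=6 -> [0, 1, 4, 1, 0, 6] (max |s|=6)
Stage 3 (DIFF): s[0]=0, 1-0=1, 4-1=3, 1-4=-3, 0-1=-1, 6-0=6 -> [0, 1, 3, -3, -1, 6] (max |s|=6)
Stage 4 (SUM): sum[0..0]=0, sum[0..1]=1, sum[0..2]=4, sum[0..3]=1, sum[0..4]=0, sum[0..5]=6 -> [0, 1, 4, 1, 0, 6] (max |s|=6)
Stage 5 (CLIP -12 25): clip(0,-12,25)=0, clip(1,-12,25)=1, clip(4,-12,25)=4, clip(1,-12,25)=1, clip(0,-12,25)=0, clip(6,-12,25)=6 -> [0, 1, 4, 1, 0, 6] (max |s|=6)
Overall max amplitude: 6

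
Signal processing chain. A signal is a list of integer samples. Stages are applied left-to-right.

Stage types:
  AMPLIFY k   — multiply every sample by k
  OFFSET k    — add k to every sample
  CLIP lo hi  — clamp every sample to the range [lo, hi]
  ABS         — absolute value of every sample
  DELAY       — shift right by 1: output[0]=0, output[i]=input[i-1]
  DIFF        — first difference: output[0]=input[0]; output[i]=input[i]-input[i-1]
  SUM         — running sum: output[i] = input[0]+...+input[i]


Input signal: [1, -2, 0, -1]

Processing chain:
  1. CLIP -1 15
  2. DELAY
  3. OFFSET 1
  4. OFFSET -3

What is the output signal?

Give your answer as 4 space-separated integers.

Answer: -2 -1 -3 -2

Derivation:
Input: [1, -2, 0, -1]
Stage 1 (CLIP -1 15): clip(1,-1,15)=1, clip(-2,-1,15)=-1, clip(0,-1,15)=0, clip(-1,-1,15)=-1 -> [1, -1, 0, -1]
Stage 2 (DELAY): [0, 1, -1, 0] = [0, 1, -1, 0] -> [0, 1, -1, 0]
Stage 3 (OFFSET 1): 0+1=1, 1+1=2, -1+1=0, 0+1=1 -> [1, 2, 0, 1]
Stage 4 (OFFSET -3): 1+-3=-2, 2+-3=-1, 0+-3=-3, 1+-3=-2 -> [-2, -1, -3, -2]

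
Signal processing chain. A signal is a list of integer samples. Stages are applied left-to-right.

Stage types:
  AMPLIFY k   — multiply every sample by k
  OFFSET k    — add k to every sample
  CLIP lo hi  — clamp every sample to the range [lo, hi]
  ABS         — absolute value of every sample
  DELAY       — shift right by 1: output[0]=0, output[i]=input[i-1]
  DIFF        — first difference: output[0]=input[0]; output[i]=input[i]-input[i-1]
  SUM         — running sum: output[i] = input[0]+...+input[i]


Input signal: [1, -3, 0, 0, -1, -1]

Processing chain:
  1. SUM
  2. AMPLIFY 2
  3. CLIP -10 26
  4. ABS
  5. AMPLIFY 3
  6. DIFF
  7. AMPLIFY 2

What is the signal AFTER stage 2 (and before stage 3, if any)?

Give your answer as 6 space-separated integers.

Input: [1, -3, 0, 0, -1, -1]
Stage 1 (SUM): sum[0..0]=1, sum[0..1]=-2, sum[0..2]=-2, sum[0..3]=-2, sum[0..4]=-3, sum[0..5]=-4 -> [1, -2, -2, -2, -3, -4]
Stage 2 (AMPLIFY 2): 1*2=2, -2*2=-4, -2*2=-4, -2*2=-4, -3*2=-6, -4*2=-8 -> [2, -4, -4, -4, -6, -8]

Answer: 2 -4 -4 -4 -6 -8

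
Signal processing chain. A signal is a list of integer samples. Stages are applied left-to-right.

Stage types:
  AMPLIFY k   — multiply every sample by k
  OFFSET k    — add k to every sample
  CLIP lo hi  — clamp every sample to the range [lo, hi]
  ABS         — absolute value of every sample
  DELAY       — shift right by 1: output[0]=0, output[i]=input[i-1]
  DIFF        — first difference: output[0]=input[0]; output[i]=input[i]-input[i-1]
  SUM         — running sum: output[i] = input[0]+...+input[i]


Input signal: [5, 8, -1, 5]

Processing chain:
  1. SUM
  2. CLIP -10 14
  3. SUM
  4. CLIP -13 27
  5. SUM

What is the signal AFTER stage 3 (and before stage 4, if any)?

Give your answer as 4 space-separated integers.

Answer: 5 18 30 44

Derivation:
Input: [5, 8, -1, 5]
Stage 1 (SUM): sum[0..0]=5, sum[0..1]=13, sum[0..2]=12, sum[0..3]=17 -> [5, 13, 12, 17]
Stage 2 (CLIP -10 14): clip(5,-10,14)=5, clip(13,-10,14)=13, clip(12,-10,14)=12, clip(17,-10,14)=14 -> [5, 13, 12, 14]
Stage 3 (SUM): sum[0..0]=5, sum[0..1]=18, sum[0..2]=30, sum[0..3]=44 -> [5, 18, 30, 44]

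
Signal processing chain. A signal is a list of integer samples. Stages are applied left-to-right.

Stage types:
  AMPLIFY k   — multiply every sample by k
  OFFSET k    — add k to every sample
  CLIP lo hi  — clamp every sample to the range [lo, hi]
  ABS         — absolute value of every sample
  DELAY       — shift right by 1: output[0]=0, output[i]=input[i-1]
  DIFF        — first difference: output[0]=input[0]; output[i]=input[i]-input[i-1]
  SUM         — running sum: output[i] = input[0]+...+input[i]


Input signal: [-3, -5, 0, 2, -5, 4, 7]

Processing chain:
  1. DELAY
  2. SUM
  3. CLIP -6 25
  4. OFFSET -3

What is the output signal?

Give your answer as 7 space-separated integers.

Input: [-3, -5, 0, 2, -5, 4, 7]
Stage 1 (DELAY): [0, -3, -5, 0, 2, -5, 4] = [0, -3, -5, 0, 2, -5, 4] -> [0, -3, -5, 0, 2, -5, 4]
Stage 2 (SUM): sum[0..0]=0, sum[0..1]=-3, sum[0..2]=-8, sum[0..3]=-8, sum[0..4]=-6, sum[0..5]=-11, sum[0..6]=-7 -> [0, -3, -8, -8, -6, -11, -7]
Stage 3 (CLIP -6 25): clip(0,-6,25)=0, clip(-3,-6,25)=-3, clip(-8,-6,25)=-6, clip(-8,-6,25)=-6, clip(-6,-6,25)=-6, clip(-11,-6,25)=-6, clip(-7,-6,25)=-6 -> [0, -3, -6, -6, -6, -6, -6]
Stage 4 (OFFSET -3): 0+-3=-3, -3+-3=-6, -6+-3=-9, -6+-3=-9, -6+-3=-9, -6+-3=-9, -6+-3=-9 -> [-3, -6, -9, -9, -9, -9, -9]

Answer: -3 -6 -9 -9 -9 -9 -9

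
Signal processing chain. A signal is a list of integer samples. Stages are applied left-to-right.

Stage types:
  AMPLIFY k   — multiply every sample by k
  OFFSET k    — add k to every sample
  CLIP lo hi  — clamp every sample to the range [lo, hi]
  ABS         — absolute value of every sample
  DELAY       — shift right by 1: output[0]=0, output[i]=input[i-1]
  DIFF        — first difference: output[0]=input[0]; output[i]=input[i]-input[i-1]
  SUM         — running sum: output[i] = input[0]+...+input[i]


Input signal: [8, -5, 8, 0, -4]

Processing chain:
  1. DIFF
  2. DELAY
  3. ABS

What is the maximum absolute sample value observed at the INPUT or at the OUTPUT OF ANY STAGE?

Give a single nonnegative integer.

Input: [8, -5, 8, 0, -4] (max |s|=8)
Stage 1 (DIFF): s[0]=8, -5-8=-13, 8--5=13, 0-8=-8, -4-0=-4 -> [8, -13, 13, -8, -4] (max |s|=13)
Stage 2 (DELAY): [0, 8, -13, 13, -8] = [0, 8, -13, 13, -8] -> [0, 8, -13, 13, -8] (max |s|=13)
Stage 3 (ABS): |0|=0, |8|=8, |-13|=13, |13|=13, |-8|=8 -> [0, 8, 13, 13, 8] (max |s|=13)
Overall max amplitude: 13

Answer: 13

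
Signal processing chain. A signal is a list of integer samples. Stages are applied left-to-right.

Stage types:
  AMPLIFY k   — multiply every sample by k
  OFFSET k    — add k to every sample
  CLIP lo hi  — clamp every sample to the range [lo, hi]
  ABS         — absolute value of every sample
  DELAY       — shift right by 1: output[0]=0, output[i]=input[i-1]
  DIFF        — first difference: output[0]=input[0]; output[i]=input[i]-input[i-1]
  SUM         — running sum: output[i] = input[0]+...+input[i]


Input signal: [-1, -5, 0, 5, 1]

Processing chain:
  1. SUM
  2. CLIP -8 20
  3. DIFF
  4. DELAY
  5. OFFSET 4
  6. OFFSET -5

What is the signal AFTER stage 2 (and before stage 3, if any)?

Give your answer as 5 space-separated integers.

Answer: -1 -6 -6 -1 0

Derivation:
Input: [-1, -5, 0, 5, 1]
Stage 1 (SUM): sum[0..0]=-1, sum[0..1]=-6, sum[0..2]=-6, sum[0..3]=-1, sum[0..4]=0 -> [-1, -6, -6, -1, 0]
Stage 2 (CLIP -8 20): clip(-1,-8,20)=-1, clip(-6,-8,20)=-6, clip(-6,-8,20)=-6, clip(-1,-8,20)=-1, clip(0,-8,20)=0 -> [-1, -6, -6, -1, 0]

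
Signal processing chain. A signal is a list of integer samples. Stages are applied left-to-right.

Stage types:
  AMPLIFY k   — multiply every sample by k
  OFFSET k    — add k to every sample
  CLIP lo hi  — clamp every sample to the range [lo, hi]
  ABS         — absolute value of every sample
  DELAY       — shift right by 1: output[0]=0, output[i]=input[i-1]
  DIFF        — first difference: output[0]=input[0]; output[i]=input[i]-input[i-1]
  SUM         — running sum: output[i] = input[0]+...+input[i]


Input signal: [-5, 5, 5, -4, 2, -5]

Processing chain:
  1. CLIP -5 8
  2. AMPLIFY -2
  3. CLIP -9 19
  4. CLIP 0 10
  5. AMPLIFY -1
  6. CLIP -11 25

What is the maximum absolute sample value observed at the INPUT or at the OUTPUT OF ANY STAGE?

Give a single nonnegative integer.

Answer: 10

Derivation:
Input: [-5, 5, 5, -4, 2, -5] (max |s|=5)
Stage 1 (CLIP -5 8): clip(-5,-5,8)=-5, clip(5,-5,8)=5, clip(5,-5,8)=5, clip(-4,-5,8)=-4, clip(2,-5,8)=2, clip(-5,-5,8)=-5 -> [-5, 5, 5, -4, 2, -5] (max |s|=5)
Stage 2 (AMPLIFY -2): -5*-2=10, 5*-2=-10, 5*-2=-10, -4*-2=8, 2*-2=-4, -5*-2=10 -> [10, -10, -10, 8, -4, 10] (max |s|=10)
Stage 3 (CLIP -9 19): clip(10,-9,19)=10, clip(-10,-9,19)=-9, clip(-10,-9,19)=-9, clip(8,-9,19)=8, clip(-4,-9,19)=-4, clip(10,-9,19)=10 -> [10, -9, -9, 8, -4, 10] (max |s|=10)
Stage 4 (CLIP 0 10): clip(10,0,10)=10, clip(-9,0,10)=0, clip(-9,0,10)=0, clip(8,0,10)=8, clip(-4,0,10)=0, clip(10,0,10)=10 -> [10, 0, 0, 8, 0, 10] (max |s|=10)
Stage 5 (AMPLIFY -1): 10*-1=-10, 0*-1=0, 0*-1=0, 8*-1=-8, 0*-1=0, 10*-1=-10 -> [-10, 0, 0, -8, 0, -10] (max |s|=10)
Stage 6 (CLIP -11 25): clip(-10,-11,25)=-10, clip(0,-11,25)=0, clip(0,-11,25)=0, clip(-8,-11,25)=-8, clip(0,-11,25)=0, clip(-10,-11,25)=-10 -> [-10, 0, 0, -8, 0, -10] (max |s|=10)
Overall max amplitude: 10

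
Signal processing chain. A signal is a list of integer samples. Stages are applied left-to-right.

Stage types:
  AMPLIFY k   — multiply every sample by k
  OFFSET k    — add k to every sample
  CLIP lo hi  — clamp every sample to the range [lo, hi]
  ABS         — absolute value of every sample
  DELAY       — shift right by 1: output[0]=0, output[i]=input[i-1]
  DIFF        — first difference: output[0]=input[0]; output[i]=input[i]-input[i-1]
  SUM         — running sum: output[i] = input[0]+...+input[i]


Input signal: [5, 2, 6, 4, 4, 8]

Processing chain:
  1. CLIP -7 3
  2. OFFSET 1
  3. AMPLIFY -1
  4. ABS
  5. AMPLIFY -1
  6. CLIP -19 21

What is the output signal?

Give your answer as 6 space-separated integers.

Input: [5, 2, 6, 4, 4, 8]
Stage 1 (CLIP -7 3): clip(5,-7,3)=3, clip(2,-7,3)=2, clip(6,-7,3)=3, clip(4,-7,3)=3, clip(4,-7,3)=3, clip(8,-7,3)=3 -> [3, 2, 3, 3, 3, 3]
Stage 2 (OFFSET 1): 3+1=4, 2+1=3, 3+1=4, 3+1=4, 3+1=4, 3+1=4 -> [4, 3, 4, 4, 4, 4]
Stage 3 (AMPLIFY -1): 4*-1=-4, 3*-1=-3, 4*-1=-4, 4*-1=-4, 4*-1=-4, 4*-1=-4 -> [-4, -3, -4, -4, -4, -4]
Stage 4 (ABS): |-4|=4, |-3|=3, |-4|=4, |-4|=4, |-4|=4, |-4|=4 -> [4, 3, 4, 4, 4, 4]
Stage 5 (AMPLIFY -1): 4*-1=-4, 3*-1=-3, 4*-1=-4, 4*-1=-4, 4*-1=-4, 4*-1=-4 -> [-4, -3, -4, -4, -4, -4]
Stage 6 (CLIP -19 21): clip(-4,-19,21)=-4, clip(-3,-19,21)=-3, clip(-4,-19,21)=-4, clip(-4,-19,21)=-4, clip(-4,-19,21)=-4, clip(-4,-19,21)=-4 -> [-4, -3, -4, -4, -4, -4]

Answer: -4 -3 -4 -4 -4 -4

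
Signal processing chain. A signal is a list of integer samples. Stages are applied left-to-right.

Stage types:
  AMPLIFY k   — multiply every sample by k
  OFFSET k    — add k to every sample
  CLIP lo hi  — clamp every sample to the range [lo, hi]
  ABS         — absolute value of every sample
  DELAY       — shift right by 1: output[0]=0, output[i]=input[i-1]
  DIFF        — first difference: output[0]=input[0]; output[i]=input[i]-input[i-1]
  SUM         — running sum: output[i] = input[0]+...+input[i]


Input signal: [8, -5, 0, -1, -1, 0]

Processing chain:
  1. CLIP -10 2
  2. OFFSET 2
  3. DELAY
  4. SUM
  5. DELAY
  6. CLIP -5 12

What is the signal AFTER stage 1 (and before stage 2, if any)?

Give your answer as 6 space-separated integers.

Answer: 2 -5 0 -1 -1 0

Derivation:
Input: [8, -5, 0, -1, -1, 0]
Stage 1 (CLIP -10 2): clip(8,-10,2)=2, clip(-5,-10,2)=-5, clip(0,-10,2)=0, clip(-1,-10,2)=-1, clip(-1,-10,2)=-1, clip(0,-10,2)=0 -> [2, -5, 0, -1, -1, 0]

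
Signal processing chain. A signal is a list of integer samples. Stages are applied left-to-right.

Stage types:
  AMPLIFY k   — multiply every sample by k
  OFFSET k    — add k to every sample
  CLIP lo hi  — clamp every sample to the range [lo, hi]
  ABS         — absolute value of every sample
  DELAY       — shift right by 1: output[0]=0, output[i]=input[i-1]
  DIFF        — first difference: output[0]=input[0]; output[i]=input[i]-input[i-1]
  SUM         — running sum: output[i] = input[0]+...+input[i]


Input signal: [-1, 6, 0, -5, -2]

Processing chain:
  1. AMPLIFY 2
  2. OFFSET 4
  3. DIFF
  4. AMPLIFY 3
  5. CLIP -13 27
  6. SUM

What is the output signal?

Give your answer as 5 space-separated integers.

Input: [-1, 6, 0, -5, -2]
Stage 1 (AMPLIFY 2): -1*2=-2, 6*2=12, 0*2=0, -5*2=-10, -2*2=-4 -> [-2, 12, 0, -10, -4]
Stage 2 (OFFSET 4): -2+4=2, 12+4=16, 0+4=4, -10+4=-6, -4+4=0 -> [2, 16, 4, -6, 0]
Stage 3 (DIFF): s[0]=2, 16-2=14, 4-16=-12, -6-4=-10, 0--6=6 -> [2, 14, -12, -10, 6]
Stage 4 (AMPLIFY 3): 2*3=6, 14*3=42, -12*3=-36, -10*3=-30, 6*3=18 -> [6, 42, -36, -30, 18]
Stage 5 (CLIP -13 27): clip(6,-13,27)=6, clip(42,-13,27)=27, clip(-36,-13,27)=-13, clip(-30,-13,27)=-13, clip(18,-13,27)=18 -> [6, 27, -13, -13, 18]
Stage 6 (SUM): sum[0..0]=6, sum[0..1]=33, sum[0..2]=20, sum[0..3]=7, sum[0..4]=25 -> [6, 33, 20, 7, 25]

Answer: 6 33 20 7 25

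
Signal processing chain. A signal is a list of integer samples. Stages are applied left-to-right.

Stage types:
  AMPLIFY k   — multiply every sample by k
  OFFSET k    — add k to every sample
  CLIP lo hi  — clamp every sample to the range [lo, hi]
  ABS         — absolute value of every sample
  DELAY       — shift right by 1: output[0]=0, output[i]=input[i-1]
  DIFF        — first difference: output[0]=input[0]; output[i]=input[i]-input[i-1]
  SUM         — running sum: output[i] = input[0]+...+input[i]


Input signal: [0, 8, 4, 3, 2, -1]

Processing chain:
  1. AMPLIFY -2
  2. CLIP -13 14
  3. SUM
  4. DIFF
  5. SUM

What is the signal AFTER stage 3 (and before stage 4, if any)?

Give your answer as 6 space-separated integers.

Input: [0, 8, 4, 3, 2, -1]
Stage 1 (AMPLIFY -2): 0*-2=0, 8*-2=-16, 4*-2=-8, 3*-2=-6, 2*-2=-4, -1*-2=2 -> [0, -16, -8, -6, -4, 2]
Stage 2 (CLIP -13 14): clip(0,-13,14)=0, clip(-16,-13,14)=-13, clip(-8,-13,14)=-8, clip(-6,-13,14)=-6, clip(-4,-13,14)=-4, clip(2,-13,14)=2 -> [0, -13, -8, -6, -4, 2]
Stage 3 (SUM): sum[0..0]=0, sum[0..1]=-13, sum[0..2]=-21, sum[0..3]=-27, sum[0..4]=-31, sum[0..5]=-29 -> [0, -13, -21, -27, -31, -29]

Answer: 0 -13 -21 -27 -31 -29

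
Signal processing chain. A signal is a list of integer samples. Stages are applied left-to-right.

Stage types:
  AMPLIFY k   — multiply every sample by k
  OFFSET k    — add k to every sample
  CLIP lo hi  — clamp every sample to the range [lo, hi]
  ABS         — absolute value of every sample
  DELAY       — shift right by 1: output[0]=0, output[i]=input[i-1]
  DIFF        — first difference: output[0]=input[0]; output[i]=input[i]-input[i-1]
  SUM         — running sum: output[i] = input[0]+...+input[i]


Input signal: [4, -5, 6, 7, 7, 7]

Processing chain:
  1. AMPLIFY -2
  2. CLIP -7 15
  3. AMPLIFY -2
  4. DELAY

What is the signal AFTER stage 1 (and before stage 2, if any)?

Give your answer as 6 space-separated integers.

Answer: -8 10 -12 -14 -14 -14

Derivation:
Input: [4, -5, 6, 7, 7, 7]
Stage 1 (AMPLIFY -2): 4*-2=-8, -5*-2=10, 6*-2=-12, 7*-2=-14, 7*-2=-14, 7*-2=-14 -> [-8, 10, -12, -14, -14, -14]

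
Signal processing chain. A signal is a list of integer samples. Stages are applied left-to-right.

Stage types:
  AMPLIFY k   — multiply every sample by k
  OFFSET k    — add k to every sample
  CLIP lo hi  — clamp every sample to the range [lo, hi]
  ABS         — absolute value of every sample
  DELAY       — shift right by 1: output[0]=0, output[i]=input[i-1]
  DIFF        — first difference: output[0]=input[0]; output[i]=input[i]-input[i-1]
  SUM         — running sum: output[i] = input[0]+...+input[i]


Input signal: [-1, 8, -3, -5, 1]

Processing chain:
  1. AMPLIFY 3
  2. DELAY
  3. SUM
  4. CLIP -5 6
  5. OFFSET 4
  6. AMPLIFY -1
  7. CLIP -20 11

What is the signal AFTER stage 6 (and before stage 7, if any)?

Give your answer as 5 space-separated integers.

Answer: -4 -1 -10 -10 -1

Derivation:
Input: [-1, 8, -3, -5, 1]
Stage 1 (AMPLIFY 3): -1*3=-3, 8*3=24, -3*3=-9, -5*3=-15, 1*3=3 -> [-3, 24, -9, -15, 3]
Stage 2 (DELAY): [0, -3, 24, -9, -15] = [0, -3, 24, -9, -15] -> [0, -3, 24, -9, -15]
Stage 3 (SUM): sum[0..0]=0, sum[0..1]=-3, sum[0..2]=21, sum[0..3]=12, sum[0..4]=-3 -> [0, -3, 21, 12, -3]
Stage 4 (CLIP -5 6): clip(0,-5,6)=0, clip(-3,-5,6)=-3, clip(21,-5,6)=6, clip(12,-5,6)=6, clip(-3,-5,6)=-3 -> [0, -3, 6, 6, -3]
Stage 5 (OFFSET 4): 0+4=4, -3+4=1, 6+4=10, 6+4=10, -3+4=1 -> [4, 1, 10, 10, 1]
Stage 6 (AMPLIFY -1): 4*-1=-4, 1*-1=-1, 10*-1=-10, 10*-1=-10, 1*-1=-1 -> [-4, -1, -10, -10, -1]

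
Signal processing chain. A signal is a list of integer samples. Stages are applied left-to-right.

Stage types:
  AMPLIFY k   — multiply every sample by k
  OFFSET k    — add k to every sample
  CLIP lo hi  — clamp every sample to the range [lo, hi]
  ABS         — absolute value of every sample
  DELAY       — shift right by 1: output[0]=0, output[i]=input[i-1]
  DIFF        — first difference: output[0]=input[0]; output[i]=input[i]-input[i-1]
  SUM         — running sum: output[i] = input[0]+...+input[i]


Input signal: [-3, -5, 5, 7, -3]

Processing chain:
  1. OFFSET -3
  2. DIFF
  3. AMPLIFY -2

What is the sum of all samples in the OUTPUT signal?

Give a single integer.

Input: [-3, -5, 5, 7, -3]
Stage 1 (OFFSET -3): -3+-3=-6, -5+-3=-8, 5+-3=2, 7+-3=4, -3+-3=-6 -> [-6, -8, 2, 4, -6]
Stage 2 (DIFF): s[0]=-6, -8--6=-2, 2--8=10, 4-2=2, -6-4=-10 -> [-6, -2, 10, 2, -10]
Stage 3 (AMPLIFY -2): -6*-2=12, -2*-2=4, 10*-2=-20, 2*-2=-4, -10*-2=20 -> [12, 4, -20, -4, 20]
Output sum: 12

Answer: 12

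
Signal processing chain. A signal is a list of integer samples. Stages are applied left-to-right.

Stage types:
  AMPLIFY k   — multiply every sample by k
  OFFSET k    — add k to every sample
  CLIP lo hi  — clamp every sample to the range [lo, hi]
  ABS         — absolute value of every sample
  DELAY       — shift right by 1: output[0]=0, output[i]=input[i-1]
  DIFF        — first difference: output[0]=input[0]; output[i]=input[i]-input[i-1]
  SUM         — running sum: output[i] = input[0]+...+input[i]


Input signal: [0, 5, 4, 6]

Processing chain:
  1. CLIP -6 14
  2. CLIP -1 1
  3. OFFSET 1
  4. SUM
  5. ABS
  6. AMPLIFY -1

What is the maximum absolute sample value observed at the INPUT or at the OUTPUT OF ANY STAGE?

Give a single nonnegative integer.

Input: [0, 5, 4, 6] (max |s|=6)
Stage 1 (CLIP -6 14): clip(0,-6,14)=0, clip(5,-6,14)=5, clip(4,-6,14)=4, clip(6,-6,14)=6 -> [0, 5, 4, 6] (max |s|=6)
Stage 2 (CLIP -1 1): clip(0,-1,1)=0, clip(5,-1,1)=1, clip(4,-1,1)=1, clip(6,-1,1)=1 -> [0, 1, 1, 1] (max |s|=1)
Stage 3 (OFFSET 1): 0+1=1, 1+1=2, 1+1=2, 1+1=2 -> [1, 2, 2, 2] (max |s|=2)
Stage 4 (SUM): sum[0..0]=1, sum[0..1]=3, sum[0..2]=5, sum[0..3]=7 -> [1, 3, 5, 7] (max |s|=7)
Stage 5 (ABS): |1|=1, |3|=3, |5|=5, |7|=7 -> [1, 3, 5, 7] (max |s|=7)
Stage 6 (AMPLIFY -1): 1*-1=-1, 3*-1=-3, 5*-1=-5, 7*-1=-7 -> [-1, -3, -5, -7] (max |s|=7)
Overall max amplitude: 7

Answer: 7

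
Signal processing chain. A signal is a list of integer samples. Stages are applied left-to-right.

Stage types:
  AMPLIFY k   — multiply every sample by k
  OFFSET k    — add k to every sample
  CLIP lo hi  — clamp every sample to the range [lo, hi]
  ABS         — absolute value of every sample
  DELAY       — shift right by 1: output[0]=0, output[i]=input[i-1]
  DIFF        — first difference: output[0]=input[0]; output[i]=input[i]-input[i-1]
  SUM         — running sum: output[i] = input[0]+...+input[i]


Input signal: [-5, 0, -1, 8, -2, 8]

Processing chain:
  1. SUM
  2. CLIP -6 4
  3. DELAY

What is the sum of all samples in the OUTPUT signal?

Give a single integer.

Input: [-5, 0, -1, 8, -2, 8]
Stage 1 (SUM): sum[0..0]=-5, sum[0..1]=-5, sum[0..2]=-6, sum[0..3]=2, sum[0..4]=0, sum[0..5]=8 -> [-5, -5, -6, 2, 0, 8]
Stage 2 (CLIP -6 4): clip(-5,-6,4)=-5, clip(-5,-6,4)=-5, clip(-6,-6,4)=-6, clip(2,-6,4)=2, clip(0,-6,4)=0, clip(8,-6,4)=4 -> [-5, -5, -6, 2, 0, 4]
Stage 3 (DELAY): [0, -5, -5, -6, 2, 0] = [0, -5, -5, -6, 2, 0] -> [0, -5, -5, -6, 2, 0]
Output sum: -14

Answer: -14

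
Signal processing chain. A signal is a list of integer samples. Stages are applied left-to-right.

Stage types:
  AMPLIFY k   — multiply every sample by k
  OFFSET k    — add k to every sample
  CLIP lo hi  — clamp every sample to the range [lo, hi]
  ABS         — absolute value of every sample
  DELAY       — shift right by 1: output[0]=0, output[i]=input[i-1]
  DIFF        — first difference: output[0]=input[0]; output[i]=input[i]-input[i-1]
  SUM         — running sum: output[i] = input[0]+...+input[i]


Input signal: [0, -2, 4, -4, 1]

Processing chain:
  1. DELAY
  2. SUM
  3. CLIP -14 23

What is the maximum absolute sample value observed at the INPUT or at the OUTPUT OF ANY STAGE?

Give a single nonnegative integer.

Answer: 4

Derivation:
Input: [0, -2, 4, -4, 1] (max |s|=4)
Stage 1 (DELAY): [0, 0, -2, 4, -4] = [0, 0, -2, 4, -4] -> [0, 0, -2, 4, -4] (max |s|=4)
Stage 2 (SUM): sum[0..0]=0, sum[0..1]=0, sum[0..2]=-2, sum[0..3]=2, sum[0..4]=-2 -> [0, 0, -2, 2, -2] (max |s|=2)
Stage 3 (CLIP -14 23): clip(0,-14,23)=0, clip(0,-14,23)=0, clip(-2,-14,23)=-2, clip(2,-14,23)=2, clip(-2,-14,23)=-2 -> [0, 0, -2, 2, -2] (max |s|=2)
Overall max amplitude: 4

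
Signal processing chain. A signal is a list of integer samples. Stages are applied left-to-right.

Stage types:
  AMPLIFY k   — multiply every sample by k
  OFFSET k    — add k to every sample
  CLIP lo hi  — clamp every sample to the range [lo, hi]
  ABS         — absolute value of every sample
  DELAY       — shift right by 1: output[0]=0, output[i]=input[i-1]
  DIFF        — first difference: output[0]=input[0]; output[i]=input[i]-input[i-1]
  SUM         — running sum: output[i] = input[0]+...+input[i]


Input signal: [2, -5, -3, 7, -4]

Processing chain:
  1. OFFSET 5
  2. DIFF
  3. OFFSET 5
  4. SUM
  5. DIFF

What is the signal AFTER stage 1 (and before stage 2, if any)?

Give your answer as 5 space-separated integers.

Answer: 7 0 2 12 1

Derivation:
Input: [2, -5, -3, 7, -4]
Stage 1 (OFFSET 5): 2+5=7, -5+5=0, -3+5=2, 7+5=12, -4+5=1 -> [7, 0, 2, 12, 1]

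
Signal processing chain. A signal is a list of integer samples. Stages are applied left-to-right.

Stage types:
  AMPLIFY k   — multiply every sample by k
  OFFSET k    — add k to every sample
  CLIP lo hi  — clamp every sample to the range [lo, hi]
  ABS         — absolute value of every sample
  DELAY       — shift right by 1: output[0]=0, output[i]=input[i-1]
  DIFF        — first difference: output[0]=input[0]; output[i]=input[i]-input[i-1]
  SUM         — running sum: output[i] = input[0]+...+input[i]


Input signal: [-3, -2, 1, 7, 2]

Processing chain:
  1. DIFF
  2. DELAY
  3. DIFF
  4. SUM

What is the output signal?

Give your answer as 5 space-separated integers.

Input: [-3, -2, 1, 7, 2]
Stage 1 (DIFF): s[0]=-3, -2--3=1, 1--2=3, 7-1=6, 2-7=-5 -> [-3, 1, 3, 6, -5]
Stage 2 (DELAY): [0, -3, 1, 3, 6] = [0, -3, 1, 3, 6] -> [0, -3, 1, 3, 6]
Stage 3 (DIFF): s[0]=0, -3-0=-3, 1--3=4, 3-1=2, 6-3=3 -> [0, -3, 4, 2, 3]
Stage 4 (SUM): sum[0..0]=0, sum[0..1]=-3, sum[0..2]=1, sum[0..3]=3, sum[0..4]=6 -> [0, -3, 1, 3, 6]

Answer: 0 -3 1 3 6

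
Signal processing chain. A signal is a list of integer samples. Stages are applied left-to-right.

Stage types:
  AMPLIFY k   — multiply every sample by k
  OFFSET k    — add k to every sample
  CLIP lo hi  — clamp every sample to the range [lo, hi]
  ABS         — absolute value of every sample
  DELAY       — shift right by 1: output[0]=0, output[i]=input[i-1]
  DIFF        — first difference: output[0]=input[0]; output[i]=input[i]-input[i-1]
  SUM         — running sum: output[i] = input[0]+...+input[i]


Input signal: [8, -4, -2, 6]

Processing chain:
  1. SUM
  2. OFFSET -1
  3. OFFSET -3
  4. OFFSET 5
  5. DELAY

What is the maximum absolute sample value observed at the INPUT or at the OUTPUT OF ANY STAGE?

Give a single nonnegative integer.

Answer: 9

Derivation:
Input: [8, -4, -2, 6] (max |s|=8)
Stage 1 (SUM): sum[0..0]=8, sum[0..1]=4, sum[0..2]=2, sum[0..3]=8 -> [8, 4, 2, 8] (max |s|=8)
Stage 2 (OFFSET -1): 8+-1=7, 4+-1=3, 2+-1=1, 8+-1=7 -> [7, 3, 1, 7] (max |s|=7)
Stage 3 (OFFSET -3): 7+-3=4, 3+-3=0, 1+-3=-2, 7+-3=4 -> [4, 0, -2, 4] (max |s|=4)
Stage 4 (OFFSET 5): 4+5=9, 0+5=5, -2+5=3, 4+5=9 -> [9, 5, 3, 9] (max |s|=9)
Stage 5 (DELAY): [0, 9, 5, 3] = [0, 9, 5, 3] -> [0, 9, 5, 3] (max |s|=9)
Overall max amplitude: 9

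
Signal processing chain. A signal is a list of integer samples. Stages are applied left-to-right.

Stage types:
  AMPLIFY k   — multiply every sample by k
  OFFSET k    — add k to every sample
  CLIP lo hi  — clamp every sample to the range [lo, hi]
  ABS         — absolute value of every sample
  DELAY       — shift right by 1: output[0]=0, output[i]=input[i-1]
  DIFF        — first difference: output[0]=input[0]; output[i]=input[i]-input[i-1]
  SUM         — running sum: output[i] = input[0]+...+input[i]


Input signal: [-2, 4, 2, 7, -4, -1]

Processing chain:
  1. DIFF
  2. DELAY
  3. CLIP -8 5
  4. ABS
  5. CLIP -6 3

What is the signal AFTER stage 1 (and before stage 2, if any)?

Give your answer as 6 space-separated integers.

Answer: -2 6 -2 5 -11 3

Derivation:
Input: [-2, 4, 2, 7, -4, -1]
Stage 1 (DIFF): s[0]=-2, 4--2=6, 2-4=-2, 7-2=5, -4-7=-11, -1--4=3 -> [-2, 6, -2, 5, -11, 3]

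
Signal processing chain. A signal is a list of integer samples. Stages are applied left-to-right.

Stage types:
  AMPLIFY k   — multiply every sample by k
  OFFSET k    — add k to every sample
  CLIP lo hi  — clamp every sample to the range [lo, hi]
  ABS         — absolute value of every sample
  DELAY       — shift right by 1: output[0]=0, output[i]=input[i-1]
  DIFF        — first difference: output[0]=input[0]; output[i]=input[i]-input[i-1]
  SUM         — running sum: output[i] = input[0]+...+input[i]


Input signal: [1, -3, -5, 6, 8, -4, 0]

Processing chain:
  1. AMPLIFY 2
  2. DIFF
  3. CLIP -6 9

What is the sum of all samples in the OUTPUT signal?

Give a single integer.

Input: [1, -3, -5, 6, 8, -4, 0]
Stage 1 (AMPLIFY 2): 1*2=2, -3*2=-6, -5*2=-10, 6*2=12, 8*2=16, -4*2=-8, 0*2=0 -> [2, -6, -10, 12, 16, -8, 0]
Stage 2 (DIFF): s[0]=2, -6-2=-8, -10--6=-4, 12--10=22, 16-12=4, -8-16=-24, 0--8=8 -> [2, -8, -4, 22, 4, -24, 8]
Stage 3 (CLIP -6 9): clip(2,-6,9)=2, clip(-8,-6,9)=-6, clip(-4,-6,9)=-4, clip(22,-6,9)=9, clip(4,-6,9)=4, clip(-24,-6,9)=-6, clip(8,-6,9)=8 -> [2, -6, -4, 9, 4, -6, 8]
Output sum: 7

Answer: 7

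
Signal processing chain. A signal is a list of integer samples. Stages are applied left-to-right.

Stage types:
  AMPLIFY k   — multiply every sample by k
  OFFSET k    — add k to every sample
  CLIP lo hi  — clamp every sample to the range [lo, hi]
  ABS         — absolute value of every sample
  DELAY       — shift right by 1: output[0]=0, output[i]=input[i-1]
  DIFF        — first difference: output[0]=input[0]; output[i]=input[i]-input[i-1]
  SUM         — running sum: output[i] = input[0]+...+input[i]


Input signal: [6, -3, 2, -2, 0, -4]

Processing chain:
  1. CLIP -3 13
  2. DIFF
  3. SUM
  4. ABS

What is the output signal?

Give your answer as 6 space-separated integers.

Input: [6, -3, 2, -2, 0, -4]
Stage 1 (CLIP -3 13): clip(6,-3,13)=6, clip(-3,-3,13)=-3, clip(2,-3,13)=2, clip(-2,-3,13)=-2, clip(0,-3,13)=0, clip(-4,-3,13)=-3 -> [6, -3, 2, -2, 0, -3]
Stage 2 (DIFF): s[0]=6, -3-6=-9, 2--3=5, -2-2=-4, 0--2=2, -3-0=-3 -> [6, -9, 5, -4, 2, -3]
Stage 3 (SUM): sum[0..0]=6, sum[0..1]=-3, sum[0..2]=2, sum[0..3]=-2, sum[0..4]=0, sum[0..5]=-3 -> [6, -3, 2, -2, 0, -3]
Stage 4 (ABS): |6|=6, |-3|=3, |2|=2, |-2|=2, |0|=0, |-3|=3 -> [6, 3, 2, 2, 0, 3]

Answer: 6 3 2 2 0 3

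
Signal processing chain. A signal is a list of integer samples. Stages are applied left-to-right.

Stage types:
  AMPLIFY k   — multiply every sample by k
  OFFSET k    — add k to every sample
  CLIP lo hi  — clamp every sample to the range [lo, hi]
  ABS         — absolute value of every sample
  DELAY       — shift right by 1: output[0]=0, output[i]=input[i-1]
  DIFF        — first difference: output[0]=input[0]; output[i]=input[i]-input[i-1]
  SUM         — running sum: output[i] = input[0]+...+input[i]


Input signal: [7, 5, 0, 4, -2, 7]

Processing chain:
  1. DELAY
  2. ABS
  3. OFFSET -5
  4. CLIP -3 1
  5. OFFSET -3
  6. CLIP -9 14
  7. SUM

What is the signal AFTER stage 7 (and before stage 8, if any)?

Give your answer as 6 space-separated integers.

Input: [7, 5, 0, 4, -2, 7]
Stage 1 (DELAY): [0, 7, 5, 0, 4, -2] = [0, 7, 5, 0, 4, -2] -> [0, 7, 5, 0, 4, -2]
Stage 2 (ABS): |0|=0, |7|=7, |5|=5, |0|=0, |4|=4, |-2|=2 -> [0, 7, 5, 0, 4, 2]
Stage 3 (OFFSET -5): 0+-5=-5, 7+-5=2, 5+-5=0, 0+-5=-5, 4+-5=-1, 2+-5=-3 -> [-5, 2, 0, -5, -1, -3]
Stage 4 (CLIP -3 1): clip(-5,-3,1)=-3, clip(2,-3,1)=1, clip(0,-3,1)=0, clip(-5,-3,1)=-3, clip(-1,-3,1)=-1, clip(-3,-3,1)=-3 -> [-3, 1, 0, -3, -1, -3]
Stage 5 (OFFSET -3): -3+-3=-6, 1+-3=-2, 0+-3=-3, -3+-3=-6, -1+-3=-4, -3+-3=-6 -> [-6, -2, -3, -6, -4, -6]
Stage 6 (CLIP -9 14): clip(-6,-9,14)=-6, clip(-2,-9,14)=-2, clip(-3,-9,14)=-3, clip(-6,-9,14)=-6, clip(-4,-9,14)=-4, clip(-6,-9,14)=-6 -> [-6, -2, -3, -6, -4, -6]
Stage 7 (SUM): sum[0..0]=-6, sum[0..1]=-8, sum[0..2]=-11, sum[0..3]=-17, sum[0..4]=-21, sum[0..5]=-27 -> [-6, -8, -11, -17, -21, -27]

Answer: -6 -8 -11 -17 -21 -27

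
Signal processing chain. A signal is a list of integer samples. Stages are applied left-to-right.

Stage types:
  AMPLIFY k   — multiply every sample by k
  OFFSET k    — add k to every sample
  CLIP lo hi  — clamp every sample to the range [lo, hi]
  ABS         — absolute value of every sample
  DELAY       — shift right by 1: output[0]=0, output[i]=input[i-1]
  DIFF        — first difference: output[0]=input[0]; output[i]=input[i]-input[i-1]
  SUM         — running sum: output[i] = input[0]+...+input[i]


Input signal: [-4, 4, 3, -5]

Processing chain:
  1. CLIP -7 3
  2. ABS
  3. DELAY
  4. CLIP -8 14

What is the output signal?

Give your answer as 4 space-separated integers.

Input: [-4, 4, 3, -5]
Stage 1 (CLIP -7 3): clip(-4,-7,3)=-4, clip(4,-7,3)=3, clip(3,-7,3)=3, clip(-5,-7,3)=-5 -> [-4, 3, 3, -5]
Stage 2 (ABS): |-4|=4, |3|=3, |3|=3, |-5|=5 -> [4, 3, 3, 5]
Stage 3 (DELAY): [0, 4, 3, 3] = [0, 4, 3, 3] -> [0, 4, 3, 3]
Stage 4 (CLIP -8 14): clip(0,-8,14)=0, clip(4,-8,14)=4, clip(3,-8,14)=3, clip(3,-8,14)=3 -> [0, 4, 3, 3]

Answer: 0 4 3 3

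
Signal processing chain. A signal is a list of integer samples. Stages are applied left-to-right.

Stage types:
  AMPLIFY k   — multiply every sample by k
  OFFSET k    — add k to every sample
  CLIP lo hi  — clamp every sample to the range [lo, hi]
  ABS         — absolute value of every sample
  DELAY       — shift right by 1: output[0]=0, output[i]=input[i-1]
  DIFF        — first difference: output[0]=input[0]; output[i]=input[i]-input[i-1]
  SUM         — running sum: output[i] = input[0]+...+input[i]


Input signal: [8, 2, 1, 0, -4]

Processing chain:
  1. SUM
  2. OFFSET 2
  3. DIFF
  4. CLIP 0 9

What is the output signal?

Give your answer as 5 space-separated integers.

Answer: 9 2 1 0 0

Derivation:
Input: [8, 2, 1, 0, -4]
Stage 1 (SUM): sum[0..0]=8, sum[0..1]=10, sum[0..2]=11, sum[0..3]=11, sum[0..4]=7 -> [8, 10, 11, 11, 7]
Stage 2 (OFFSET 2): 8+2=10, 10+2=12, 11+2=13, 11+2=13, 7+2=9 -> [10, 12, 13, 13, 9]
Stage 3 (DIFF): s[0]=10, 12-10=2, 13-12=1, 13-13=0, 9-13=-4 -> [10, 2, 1, 0, -4]
Stage 4 (CLIP 0 9): clip(10,0,9)=9, clip(2,0,9)=2, clip(1,0,9)=1, clip(0,0,9)=0, clip(-4,0,9)=0 -> [9, 2, 1, 0, 0]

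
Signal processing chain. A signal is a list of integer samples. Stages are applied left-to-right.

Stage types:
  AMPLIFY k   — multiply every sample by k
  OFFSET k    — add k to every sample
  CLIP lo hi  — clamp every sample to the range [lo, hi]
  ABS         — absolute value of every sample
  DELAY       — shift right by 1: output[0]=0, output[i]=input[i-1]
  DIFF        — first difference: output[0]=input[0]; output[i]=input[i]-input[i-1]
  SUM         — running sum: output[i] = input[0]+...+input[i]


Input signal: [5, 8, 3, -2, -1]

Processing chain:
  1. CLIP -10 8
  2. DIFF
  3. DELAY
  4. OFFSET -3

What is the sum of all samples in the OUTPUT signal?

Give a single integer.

Input: [5, 8, 3, -2, -1]
Stage 1 (CLIP -10 8): clip(5,-10,8)=5, clip(8,-10,8)=8, clip(3,-10,8)=3, clip(-2,-10,8)=-2, clip(-1,-10,8)=-1 -> [5, 8, 3, -2, -1]
Stage 2 (DIFF): s[0]=5, 8-5=3, 3-8=-5, -2-3=-5, -1--2=1 -> [5, 3, -5, -5, 1]
Stage 3 (DELAY): [0, 5, 3, -5, -5] = [0, 5, 3, -5, -5] -> [0, 5, 3, -5, -5]
Stage 4 (OFFSET -3): 0+-3=-3, 5+-3=2, 3+-3=0, -5+-3=-8, -5+-3=-8 -> [-3, 2, 0, -8, -8]
Output sum: -17

Answer: -17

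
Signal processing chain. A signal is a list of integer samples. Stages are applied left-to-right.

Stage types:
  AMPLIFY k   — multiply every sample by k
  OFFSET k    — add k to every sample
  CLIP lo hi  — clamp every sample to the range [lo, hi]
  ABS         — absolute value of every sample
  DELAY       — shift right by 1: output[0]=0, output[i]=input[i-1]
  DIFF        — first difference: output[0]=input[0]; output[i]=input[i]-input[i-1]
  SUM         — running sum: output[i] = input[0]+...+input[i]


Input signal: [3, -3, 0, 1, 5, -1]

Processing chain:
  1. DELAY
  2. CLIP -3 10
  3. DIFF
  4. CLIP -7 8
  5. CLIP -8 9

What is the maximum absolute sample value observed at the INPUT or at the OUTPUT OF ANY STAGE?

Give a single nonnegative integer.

Answer: 6

Derivation:
Input: [3, -3, 0, 1, 5, -1] (max |s|=5)
Stage 1 (DELAY): [0, 3, -3, 0, 1, 5] = [0, 3, -3, 0, 1, 5] -> [0, 3, -3, 0, 1, 5] (max |s|=5)
Stage 2 (CLIP -3 10): clip(0,-3,10)=0, clip(3,-3,10)=3, clip(-3,-3,10)=-3, clip(0,-3,10)=0, clip(1,-3,10)=1, clip(5,-3,10)=5 -> [0, 3, -3, 0, 1, 5] (max |s|=5)
Stage 3 (DIFF): s[0]=0, 3-0=3, -3-3=-6, 0--3=3, 1-0=1, 5-1=4 -> [0, 3, -6, 3, 1, 4] (max |s|=6)
Stage 4 (CLIP -7 8): clip(0,-7,8)=0, clip(3,-7,8)=3, clip(-6,-7,8)=-6, clip(3,-7,8)=3, clip(1,-7,8)=1, clip(4,-7,8)=4 -> [0, 3, -6, 3, 1, 4] (max |s|=6)
Stage 5 (CLIP -8 9): clip(0,-8,9)=0, clip(3,-8,9)=3, clip(-6,-8,9)=-6, clip(3,-8,9)=3, clip(1,-8,9)=1, clip(4,-8,9)=4 -> [0, 3, -6, 3, 1, 4] (max |s|=6)
Overall max amplitude: 6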